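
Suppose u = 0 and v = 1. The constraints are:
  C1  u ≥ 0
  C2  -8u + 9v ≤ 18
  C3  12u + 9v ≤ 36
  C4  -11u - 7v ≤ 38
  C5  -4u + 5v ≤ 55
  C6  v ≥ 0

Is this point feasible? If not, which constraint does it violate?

C1: 0 ≥ 0 ✓
C2: 9 ≤ 18 ✓
C3: 9 ≤ 36 ✓
C4: -7 ≤ 38 ✓
C5: 5 ≤ 55 ✓
C6: 1 ≥ 0 ✓

feasible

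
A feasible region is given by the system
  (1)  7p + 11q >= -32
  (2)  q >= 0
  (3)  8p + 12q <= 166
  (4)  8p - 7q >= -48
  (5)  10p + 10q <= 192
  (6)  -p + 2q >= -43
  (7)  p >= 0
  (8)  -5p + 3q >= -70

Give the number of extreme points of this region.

The feasible vertices (each the meet of two boundaries and inside every other half-plane) are:
  (0, 0)
  (14, 0)
  (293/76, 214/19)
  (223/14, 45/14)
  (0, 48/7)

5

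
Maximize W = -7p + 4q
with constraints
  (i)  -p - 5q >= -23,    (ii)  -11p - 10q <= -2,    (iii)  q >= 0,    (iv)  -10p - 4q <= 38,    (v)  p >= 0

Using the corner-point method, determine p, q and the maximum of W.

At the optimal vertex, -p - 5q = -23 and p = 0.
Solving simultaneously gives p = 0, q = 23/5.

p = 0, q = 23/5, maximum W = 92/5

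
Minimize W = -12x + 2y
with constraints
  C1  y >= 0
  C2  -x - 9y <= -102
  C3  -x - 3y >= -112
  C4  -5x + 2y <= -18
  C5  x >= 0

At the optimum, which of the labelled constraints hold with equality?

C1 and C3

Vertices and W = -12x + 2y:
  (102, 0) → W = -1224
  (112, 0) → W = -1344
  (366/47, 492/47) → W = -3408/47
  (278/17, 542/17) → W = -2252/17

The minimum is at (112, 0). Substituting into each constraint, equality holds for C1 and C3; the remaining constraints have slack.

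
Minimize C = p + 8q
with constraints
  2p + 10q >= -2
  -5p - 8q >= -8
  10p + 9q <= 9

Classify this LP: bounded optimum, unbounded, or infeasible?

Extreme points and C = p + 8q:
  (54/41, -19/41) → C = -98/41
  (0, 1) → C = 8
The feasible region has finitely many vertices and no improving ray; the minimum is -98/41 at (54/41, -19/41).

bounded optimum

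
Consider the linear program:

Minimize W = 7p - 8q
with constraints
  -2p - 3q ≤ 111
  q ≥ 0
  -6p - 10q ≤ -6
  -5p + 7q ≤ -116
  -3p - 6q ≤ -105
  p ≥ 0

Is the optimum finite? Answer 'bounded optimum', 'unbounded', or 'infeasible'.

bounded optimum

Extreme points and W = 7p - 8q:
  (35, 0) → W = 245
  (477/17, 59/17) → W = 2867/17
The feasible region has finitely many vertices and no improving ray; the minimum is 2867/17 at (477/17, 59/17).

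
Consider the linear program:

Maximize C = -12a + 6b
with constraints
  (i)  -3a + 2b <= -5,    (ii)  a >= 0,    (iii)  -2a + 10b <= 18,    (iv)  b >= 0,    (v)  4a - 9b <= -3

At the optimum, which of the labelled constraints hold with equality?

Vertices and C = -12a + 6b:
  (43/13, 32/13) → C = -324/13
  (51/19, 29/19) → C = -438/19
  (6, 3) → C = -54

The maximum is at (51/19, 29/19). Substituting into each constraint, equality holds for (i) and (v); the remaining constraints have slack.

(i) and (v)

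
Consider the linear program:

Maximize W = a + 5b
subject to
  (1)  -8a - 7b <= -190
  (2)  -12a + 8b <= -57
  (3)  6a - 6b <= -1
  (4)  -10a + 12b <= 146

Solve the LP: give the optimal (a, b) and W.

a = 72, b = 433/6, maximum W = 2597/6

Vertices and W = a + 5b:
  (175/12, 59/4) → W = 265/3
  (463/16, 1161/32) → W = 6731/32
  (72, 433/6) → W = 2597/6

The optimum lies where 6a - 6b = -1 and -10a + 12b = 146.
Solving simultaneously gives a = 72, b = 433/6.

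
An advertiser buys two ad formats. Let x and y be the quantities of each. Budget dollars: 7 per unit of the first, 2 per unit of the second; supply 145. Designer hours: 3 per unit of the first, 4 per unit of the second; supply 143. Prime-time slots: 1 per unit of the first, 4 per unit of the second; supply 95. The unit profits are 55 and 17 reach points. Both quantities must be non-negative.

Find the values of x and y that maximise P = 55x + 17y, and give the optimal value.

x = 15, y = 20, maximum P = 1165

Vertices and P = 55x + 17y:
  (0, 0) → P = 0
  (0, 95/4) → P = 1615/4
  (145/7, 0) → P = 7975/7
  (15, 20) → P = 1165

The optimum lies where 7x + 2y = 145 and x + 4y = 95.
Solving simultaneously gives x = 15, y = 20.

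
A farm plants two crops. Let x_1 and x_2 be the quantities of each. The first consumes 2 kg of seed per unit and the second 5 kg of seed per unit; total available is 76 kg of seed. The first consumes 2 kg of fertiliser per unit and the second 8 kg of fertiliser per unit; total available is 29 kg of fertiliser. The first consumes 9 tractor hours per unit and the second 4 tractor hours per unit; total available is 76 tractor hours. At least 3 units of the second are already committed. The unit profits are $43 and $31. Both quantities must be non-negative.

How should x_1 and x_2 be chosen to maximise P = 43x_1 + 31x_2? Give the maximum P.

x_1 = 5/2, x_2 = 3, maximum P = 401/2

Corner points and P = 43x_1 + 31x_2:
  (0, 29/8) → P = 899/8
  (0, 3) → P = 93
  (5/2, 3) → P = 401/2

At the optimal vertex, 2x_1 + 8x_2 = 29 and x_2 = 3.
Solving simultaneously gives x_1 = 5/2, x_2 = 3.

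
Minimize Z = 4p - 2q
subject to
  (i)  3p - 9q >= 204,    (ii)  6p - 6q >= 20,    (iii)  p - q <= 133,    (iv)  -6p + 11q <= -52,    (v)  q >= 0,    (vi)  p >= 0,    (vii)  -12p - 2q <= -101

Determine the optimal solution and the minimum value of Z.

Feasible corners and Z = 4p - 2q:
  (331/2, 65/2) → Z = 597
  (68, 0) → Z = 272
  (133, 0) → Z = 532

p = 68, q = 0, minimum Z = 272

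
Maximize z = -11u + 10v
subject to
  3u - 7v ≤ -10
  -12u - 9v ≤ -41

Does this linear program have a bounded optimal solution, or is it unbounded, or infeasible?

unbounded

From the feasible point (197/111, 81/37), moving in the direction (-9, 12) keeps every constraint satisfied while z increases without bound.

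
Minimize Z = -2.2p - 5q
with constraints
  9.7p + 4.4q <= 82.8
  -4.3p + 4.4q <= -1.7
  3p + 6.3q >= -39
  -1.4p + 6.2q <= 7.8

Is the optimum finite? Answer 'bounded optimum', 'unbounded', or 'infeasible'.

bounded optimum

Feasible corners and Z = -2.2p - 5q:
  (23108/1597, -20890/1597) → Z = 268062/7985
  (7984/1105, 3193/1105) → Z = -167649/5525
  (-5363/1343, -5760/1343) → Z = 202993/6715
  (2243/1025, 1796/1025) → Z = -69573/5125
The feasible region has finitely many vertices and no improving ray; the minimum is -167649/5525 at (7984/1105, 3193/1105).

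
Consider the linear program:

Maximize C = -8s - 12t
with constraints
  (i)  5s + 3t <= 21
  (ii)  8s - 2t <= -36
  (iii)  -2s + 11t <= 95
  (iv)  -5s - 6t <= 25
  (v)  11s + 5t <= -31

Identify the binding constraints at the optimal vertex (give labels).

Vertices and C = -8s - 12t:
  (-133/29, -10/29) → C = 1184/29
  (-121/31, 74/31) → C = 80/31
  (-845/67, 425/67) → C = 1660/67
  (-816/131, 983/131) → C = -5268/131

The maximum is at (-133/29, -10/29). Substituting into each constraint, equality holds for (ii) and (iv); the remaining constraints have slack.

(ii) and (iv)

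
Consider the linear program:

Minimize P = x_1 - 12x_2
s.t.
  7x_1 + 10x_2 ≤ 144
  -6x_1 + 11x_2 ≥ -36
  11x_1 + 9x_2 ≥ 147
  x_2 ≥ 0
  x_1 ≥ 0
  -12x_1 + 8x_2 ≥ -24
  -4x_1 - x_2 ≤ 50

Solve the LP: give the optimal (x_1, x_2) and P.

Extreme points and P = x_1 - 12x_2:
  (174/47, 555/47) → P = -138
  (87/11, 195/22) → P = -1083/11
  (348/49, 375/49) → P = -4152/49

At the optimal vertex, 7x_1 + 10x_2 = 144 and 11x_1 + 9x_2 = 147.
Solving simultaneously gives x_1 = 174/47, x_2 = 555/47.

x_1 = 174/47, x_2 = 555/47, minimum P = -138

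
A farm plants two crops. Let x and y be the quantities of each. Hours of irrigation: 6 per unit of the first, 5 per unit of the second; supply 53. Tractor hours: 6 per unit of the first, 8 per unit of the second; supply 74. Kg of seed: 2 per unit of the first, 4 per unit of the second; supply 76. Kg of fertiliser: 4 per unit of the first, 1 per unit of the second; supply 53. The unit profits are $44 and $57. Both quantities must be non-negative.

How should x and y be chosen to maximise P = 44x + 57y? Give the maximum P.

x = 3, y = 7, maximum P = 531

Feasible corners and P = 44x + 57y:
  (0, 0) → P = 0
  (0, 37/4) → P = 2109/4
  (53/6, 0) → P = 1166/3
  (3, 7) → P = 531

At the optimal vertex, 6x + 5y = 53 and 6x + 8y = 74.
Solving simultaneously gives x = 3, y = 7.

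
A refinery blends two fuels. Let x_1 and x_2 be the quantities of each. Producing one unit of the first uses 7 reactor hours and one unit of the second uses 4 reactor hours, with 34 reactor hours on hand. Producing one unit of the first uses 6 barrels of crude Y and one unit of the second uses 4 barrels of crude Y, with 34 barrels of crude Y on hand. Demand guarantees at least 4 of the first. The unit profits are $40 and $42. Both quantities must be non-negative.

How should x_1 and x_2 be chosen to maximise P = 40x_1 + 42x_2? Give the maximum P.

x_1 = 4, x_2 = 3/2, maximum P = 223

Vertices and P = 40x_1 + 42x_2:
  (34/7, 0) → P = 1360/7
  (4, 0) → P = 160
  (4, 3/2) → P = 223

At the optimal vertex, 7x_1 + 4x_2 = 34 and x_1 = 4.
Solving simultaneously gives x_1 = 4, x_2 = 3/2.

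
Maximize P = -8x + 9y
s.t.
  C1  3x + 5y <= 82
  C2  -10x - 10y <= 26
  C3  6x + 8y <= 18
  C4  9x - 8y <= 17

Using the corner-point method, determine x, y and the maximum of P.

The optimum lies where -10x - 10y = 26 and 6x + 8y = 18.
Solving simultaneously gives x = -97/5, y = 84/5.

x = -97/5, y = 84/5, maximum P = 1532/5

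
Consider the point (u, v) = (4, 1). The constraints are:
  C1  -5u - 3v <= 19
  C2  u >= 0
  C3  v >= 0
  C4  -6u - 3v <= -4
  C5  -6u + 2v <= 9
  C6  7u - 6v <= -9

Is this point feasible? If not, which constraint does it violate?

not feasible — violates C6

Constraint C6: 7u - 6v = 22, which is not ≤ -9. All other constraints are satisfied.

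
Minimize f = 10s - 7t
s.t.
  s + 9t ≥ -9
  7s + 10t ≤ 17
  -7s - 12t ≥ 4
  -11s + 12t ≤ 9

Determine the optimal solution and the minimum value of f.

Corner points and f = 10s - 7t:
  (24/17, -59/51) → f = 1133/51
  (-63/37, -30/37) → f = -420/37
  (-13/18, 19/216) → f = -1693/216

At the optimal vertex, s + 9t = -9 and -11s + 12t = 9.
Solving simultaneously gives s = -63/37, t = -30/37.

s = -63/37, t = -30/37, minimum f = -420/37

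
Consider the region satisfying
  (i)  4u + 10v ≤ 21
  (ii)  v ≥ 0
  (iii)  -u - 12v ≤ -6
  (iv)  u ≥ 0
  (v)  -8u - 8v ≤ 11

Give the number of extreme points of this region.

Of the 10 pairwise boundary intersections, those satisfying every inequality are:
  (96/19, 3/38)
  (0, 21/10)
  (0, 1/2)

3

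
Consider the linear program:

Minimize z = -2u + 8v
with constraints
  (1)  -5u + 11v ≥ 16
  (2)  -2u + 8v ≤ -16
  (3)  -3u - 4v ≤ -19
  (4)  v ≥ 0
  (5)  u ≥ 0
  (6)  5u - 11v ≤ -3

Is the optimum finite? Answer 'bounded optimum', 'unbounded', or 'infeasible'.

The boundaries -5u + 11v = 16 and -3u - 4v = -19 meet at (145/53, 143/53), but that point violates -2u + 8v ≤ -16. Every candidate vertex is excluded by some other constraint, so the feasible region is empty.

infeasible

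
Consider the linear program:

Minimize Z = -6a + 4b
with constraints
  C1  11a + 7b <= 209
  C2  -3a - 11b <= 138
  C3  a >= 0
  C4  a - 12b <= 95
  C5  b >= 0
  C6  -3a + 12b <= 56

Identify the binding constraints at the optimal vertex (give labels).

C1 and C5

Extreme points and Z = -6a + 4b:
  (19, 0) → Z = -114
  (2116/153, 1243/153) → Z = -7724/153
  (0, 0) → Z = 0
  (0, 14/3) → Z = 56/3

The minimum is at (19, 0). Substituting into each constraint, equality holds for C1 and C5; the remaining constraints have slack.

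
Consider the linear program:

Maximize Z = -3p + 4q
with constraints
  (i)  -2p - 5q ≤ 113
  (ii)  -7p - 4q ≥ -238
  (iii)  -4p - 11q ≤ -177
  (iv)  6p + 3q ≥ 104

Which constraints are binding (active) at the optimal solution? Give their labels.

(ii) and (iv)

Vertices and Z = -3p + 4q:
  (1910/61, 287/61) → Z = -4582/61
  (-298/3, 700/3) → Z = 3694/3
  (613/54, 323/27) → Z = 745/54

The maximum is at (-298/3, 700/3). Substituting into each constraint, equality holds for (ii) and (iv); the remaining constraints have slack.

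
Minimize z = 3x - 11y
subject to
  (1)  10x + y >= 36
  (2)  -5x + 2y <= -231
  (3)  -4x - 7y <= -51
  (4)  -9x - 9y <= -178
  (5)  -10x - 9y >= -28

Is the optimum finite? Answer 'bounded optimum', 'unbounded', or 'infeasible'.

infeasible

The boundaries -5x + 2y = -231 and -4x - 7y = -51 meet at (1719/43, -669/43), but that point violates -10x - 9y ≥ -28. Every candidate vertex is excluded by some other constraint, so the feasible region is empty.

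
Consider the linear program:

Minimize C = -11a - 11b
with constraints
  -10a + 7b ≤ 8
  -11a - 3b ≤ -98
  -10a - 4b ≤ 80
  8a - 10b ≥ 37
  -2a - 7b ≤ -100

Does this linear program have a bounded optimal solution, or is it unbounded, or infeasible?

unbounded

From the feasible point (1259/76, 363/38), moving in the direction (7, -2) keeps every constraint satisfied while C decreases without bound.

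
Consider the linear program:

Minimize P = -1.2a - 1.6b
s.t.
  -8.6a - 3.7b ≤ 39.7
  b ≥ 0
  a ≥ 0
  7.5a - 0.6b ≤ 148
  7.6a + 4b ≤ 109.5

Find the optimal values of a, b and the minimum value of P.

a = 0, b = 27.375, minimum P = -43.8

Corner points and P = -1.2a - 1.6b:
  (0, 0) → P = 0
  (1095/76, 0) → P = -657/38
  (0, 219/8) → P = -219/5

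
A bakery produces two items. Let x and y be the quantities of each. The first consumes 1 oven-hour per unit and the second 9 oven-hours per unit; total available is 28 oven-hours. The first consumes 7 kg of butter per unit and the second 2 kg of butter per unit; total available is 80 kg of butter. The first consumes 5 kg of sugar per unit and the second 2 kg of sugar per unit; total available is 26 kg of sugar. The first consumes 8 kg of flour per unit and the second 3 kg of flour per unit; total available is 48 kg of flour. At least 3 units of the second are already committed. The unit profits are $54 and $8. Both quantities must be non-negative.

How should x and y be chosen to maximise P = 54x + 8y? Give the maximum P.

x = 1, y = 3, maximum P = 78

The binding constraints are x + 9y = 28 and y = 3.
Solving simultaneously gives x = 1, y = 3.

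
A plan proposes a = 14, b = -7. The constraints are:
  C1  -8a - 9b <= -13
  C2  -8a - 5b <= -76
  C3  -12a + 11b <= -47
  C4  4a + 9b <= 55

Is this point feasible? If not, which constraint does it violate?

feasible

C1: -49 ≤ -13 ✓
C2: -77 ≤ -76 ✓
C3: -245 ≤ -47 ✓
C4: -7 ≤ 55 ✓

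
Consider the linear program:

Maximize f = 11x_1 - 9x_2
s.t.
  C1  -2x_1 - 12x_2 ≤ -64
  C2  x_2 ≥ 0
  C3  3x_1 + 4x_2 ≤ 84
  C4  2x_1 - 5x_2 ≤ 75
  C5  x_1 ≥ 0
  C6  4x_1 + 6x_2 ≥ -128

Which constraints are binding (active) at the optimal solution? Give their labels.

Extreme points and f = 11x_1 - 9x_2:
  (188/7, 6/7) → f = 2014/7
  (0, 16/3) → f = -48
  (0, 21) → f = -189

The maximum is at (188/7, 6/7). Substituting into each constraint, equality holds for C1 and C3; the remaining constraints have slack.

C1 and C3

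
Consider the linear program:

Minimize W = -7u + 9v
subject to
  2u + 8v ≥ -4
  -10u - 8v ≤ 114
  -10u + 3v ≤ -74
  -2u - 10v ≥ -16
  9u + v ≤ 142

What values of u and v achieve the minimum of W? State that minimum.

u = 114/7, v = -32/7, minimum W = -1086/7

Corner points and W = -7u + 9v:
  (290/43, -94/43) → W = -2876/43
  (114/7, -32/7) → W = -1086/7
  (394/53, 6/53) → W = -2704/53
  (351/22, -35/22) → W = -126

At the optimal vertex, 2u + 8v = -4 and 9u + v = 142.
Solving simultaneously gives u = 114/7, v = -32/7.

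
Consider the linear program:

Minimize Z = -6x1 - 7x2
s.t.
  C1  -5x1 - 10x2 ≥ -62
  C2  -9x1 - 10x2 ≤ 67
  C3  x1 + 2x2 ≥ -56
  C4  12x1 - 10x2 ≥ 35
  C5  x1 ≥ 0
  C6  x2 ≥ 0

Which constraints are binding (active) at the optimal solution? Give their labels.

Feasible corners and Z = -6x1 - 7x2:
  (97/17, 569/170) → Z = -9803/170
  (62/5, 0) → Z = -372/5
  (35/12, 0) → Z = -35/2

The minimum is at (62/5, 0). Substituting into each constraint, equality holds for C1 and C6; the remaining constraints have slack.

C1 and C6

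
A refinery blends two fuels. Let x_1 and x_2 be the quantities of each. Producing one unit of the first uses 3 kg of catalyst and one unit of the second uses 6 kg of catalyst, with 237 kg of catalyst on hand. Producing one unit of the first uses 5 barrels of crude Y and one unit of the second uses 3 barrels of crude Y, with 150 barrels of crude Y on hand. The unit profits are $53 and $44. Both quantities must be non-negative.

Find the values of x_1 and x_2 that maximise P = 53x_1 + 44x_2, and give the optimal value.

x_1 = 9, x_2 = 35, maximum P = 2017

Feasible corners and P = 53x_1 + 44x_2:
  (0, 0) → P = 0
  (0, 79/2) → P = 1738
  (30, 0) → P = 1590
  (9, 35) → P = 2017

The optimum lies where 3x_1 + 6x_2 = 237 and 5x_1 + 3x_2 = 150.
Solving simultaneously gives x_1 = 9, x_2 = 35.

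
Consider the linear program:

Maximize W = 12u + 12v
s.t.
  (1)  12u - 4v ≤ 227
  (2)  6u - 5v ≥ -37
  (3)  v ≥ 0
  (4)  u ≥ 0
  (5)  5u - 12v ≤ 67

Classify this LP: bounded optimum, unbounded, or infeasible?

bounded optimum

Extreme points and W = 12u + 12v:
  (1283/36, 301/6) → W = 3089/3
  (614/31, 331/124) → W = 8361/31
  (0, 37/5) → W = 444/5
  (0, 0) → W = 0
  (67/5, 0) → W = 804/5
The feasible region has finitely many vertices and no improving ray; the maximum is 3089/3 at (1283/36, 301/6).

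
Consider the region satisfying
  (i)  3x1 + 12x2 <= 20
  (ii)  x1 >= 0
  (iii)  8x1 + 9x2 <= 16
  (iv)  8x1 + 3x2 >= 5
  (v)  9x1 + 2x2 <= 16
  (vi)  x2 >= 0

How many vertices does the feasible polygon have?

5

Of the 15 pairwise boundary intersections, those satisfying every inequality are:
  (0, 5/3)
  (4/23, 112/69)
  (112/65, 16/65)
  (5/8, 0)
  (16/9, 0)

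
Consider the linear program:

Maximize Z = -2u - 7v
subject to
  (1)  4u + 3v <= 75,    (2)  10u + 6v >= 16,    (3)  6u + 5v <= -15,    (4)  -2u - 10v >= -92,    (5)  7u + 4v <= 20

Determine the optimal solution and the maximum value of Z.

u = 28, v = -44, maximum Z = 252

Vertices and Z = -2u - 7v:
  (85/7, -123/7) → Z = 691/7
  (28, -44) → Z = 252
  (160/11, -225/11) → Z = 1255/11

At the optimal vertex, 10u + 6v = 16 and 7u + 4v = 20.
Solving simultaneously gives u = 28, v = -44.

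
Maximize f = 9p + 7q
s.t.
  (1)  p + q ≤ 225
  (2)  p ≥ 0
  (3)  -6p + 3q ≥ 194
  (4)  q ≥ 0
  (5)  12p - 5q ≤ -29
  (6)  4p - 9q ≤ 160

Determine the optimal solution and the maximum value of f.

Vertices and f = 9p + 7q:
  (0, 225) → f = 1575
  (481/9, 1544/9) → f = 15137/9
  (0, 194/3) → f = 1358/3

The optimum lies where p + q = 225 and -6p + 3q = 194.
Solving simultaneously gives p = 481/9, q = 1544/9.

p = 481/9, q = 1544/9, maximum f = 15137/9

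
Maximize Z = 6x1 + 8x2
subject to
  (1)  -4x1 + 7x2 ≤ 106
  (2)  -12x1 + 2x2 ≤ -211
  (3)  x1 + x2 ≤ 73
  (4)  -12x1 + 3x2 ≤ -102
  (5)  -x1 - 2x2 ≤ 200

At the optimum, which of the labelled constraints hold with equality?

Vertices and Z = 6x1 + 8x2:
  (1689/76, 529/19) → Z = 13531/38
  (405/11, 398/11) → Z = 5614/11
  (11/13, -2611/26) → Z = -10378/13
  (346, -273) → Z = -108

The maximum is at (405/11, 398/11). Substituting into each constraint, equality holds for (1) and (3); the remaining constraints have slack.

(1) and (3)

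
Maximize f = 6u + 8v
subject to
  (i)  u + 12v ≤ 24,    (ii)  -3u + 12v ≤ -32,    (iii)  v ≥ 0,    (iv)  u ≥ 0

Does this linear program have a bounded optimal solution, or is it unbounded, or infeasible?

Feasible corners and f = 6u + 8v:
  (14, 5/6) → f = 272/3
  (24, 0) → f = 144
  (32/3, 0) → f = 64
The feasible region has finitely many vertices and no improving ray; the maximum is 144 at (24, 0).

bounded optimum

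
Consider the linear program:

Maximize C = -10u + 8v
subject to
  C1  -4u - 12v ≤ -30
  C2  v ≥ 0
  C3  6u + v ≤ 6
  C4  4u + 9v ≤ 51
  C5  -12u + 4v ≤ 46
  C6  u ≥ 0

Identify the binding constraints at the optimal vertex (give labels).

Extreme points and C = -10u + 8v:
  (21/34, 39/17) → C = 207/17
  (0, 5/2) → C = 20
  (3/50, 141/25) → C = 1113/25
  (0, 17/3) → C = 136/3

The maximum is at (0, 17/3). Substituting into each constraint, equality holds for C4 and C6; the remaining constraints have slack.

C4 and C6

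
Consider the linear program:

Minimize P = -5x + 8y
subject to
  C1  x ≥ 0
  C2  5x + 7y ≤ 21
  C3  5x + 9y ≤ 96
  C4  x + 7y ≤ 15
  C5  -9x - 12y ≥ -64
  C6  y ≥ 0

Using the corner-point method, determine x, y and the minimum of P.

Corner points and P = -5x + 8y:
  (0, 15/7) → P = 120/7
  (0, 0) → P = 0
  (3/2, 27/14) → P = 111/14
  (21/5, 0) → P = -21

x = 21/5, y = 0, minimum P = -21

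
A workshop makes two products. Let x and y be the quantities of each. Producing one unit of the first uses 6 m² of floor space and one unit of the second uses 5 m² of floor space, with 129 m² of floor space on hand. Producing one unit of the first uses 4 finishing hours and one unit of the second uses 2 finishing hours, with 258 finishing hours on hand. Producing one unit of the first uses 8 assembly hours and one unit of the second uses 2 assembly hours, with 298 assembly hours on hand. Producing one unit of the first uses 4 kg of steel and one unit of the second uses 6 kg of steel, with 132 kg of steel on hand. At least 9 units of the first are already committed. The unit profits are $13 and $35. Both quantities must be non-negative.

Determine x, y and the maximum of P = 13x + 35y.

Feasible corners and P = 13x + 35y:
  (43/2, 0) → P = 559/2
  (9, 0) → P = 117
  (9, 15) → P = 642

The optimum lies where 6x + 5y = 129 and x = 9.
Solving simultaneously gives x = 9, y = 15.

x = 9, y = 15, maximum P = 642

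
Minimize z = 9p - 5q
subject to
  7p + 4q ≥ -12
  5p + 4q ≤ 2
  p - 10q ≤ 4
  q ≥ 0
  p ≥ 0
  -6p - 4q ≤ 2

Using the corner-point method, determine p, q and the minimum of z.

Vertices and z = 9p - 5q:
  (2/5, 0) → z = 18/5
  (0, 1/2) → z = -5/2
  (0, 0) → z = 0

At the optimal vertex, 5p + 4q = 2 and p = 0.
Solving simultaneously gives p = 0, q = 1/2.

p = 0, q = 1/2, minimum z = -5/2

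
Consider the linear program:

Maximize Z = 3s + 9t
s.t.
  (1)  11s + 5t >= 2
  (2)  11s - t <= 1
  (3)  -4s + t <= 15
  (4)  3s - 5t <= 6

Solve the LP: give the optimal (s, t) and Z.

s = 16/7, t = 169/7, maximum Z = 1569/7

Feasible corners and Z = 3s + 9t:
  (7/66, 1/6) → Z = 20/11
  (-73/31, 173/31) → Z = 1338/31
  (16/7, 169/7) → Z = 1569/7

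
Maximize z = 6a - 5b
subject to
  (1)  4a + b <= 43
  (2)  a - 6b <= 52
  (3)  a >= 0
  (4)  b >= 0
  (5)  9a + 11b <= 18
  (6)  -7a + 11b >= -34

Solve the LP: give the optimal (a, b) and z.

Corner points and z = 6a - 5b:
  (0, 0) → z = 0
  (0, 18/11) → z = -90/11
  (2, 0) → z = 12

a = 2, b = 0, maximum z = 12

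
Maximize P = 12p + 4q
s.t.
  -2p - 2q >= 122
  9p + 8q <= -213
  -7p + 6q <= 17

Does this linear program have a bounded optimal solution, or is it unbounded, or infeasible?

unbounded

From the feasible point (275, -336), moving in the direction (8, -9) keeps every constraint satisfied while P increases without bound.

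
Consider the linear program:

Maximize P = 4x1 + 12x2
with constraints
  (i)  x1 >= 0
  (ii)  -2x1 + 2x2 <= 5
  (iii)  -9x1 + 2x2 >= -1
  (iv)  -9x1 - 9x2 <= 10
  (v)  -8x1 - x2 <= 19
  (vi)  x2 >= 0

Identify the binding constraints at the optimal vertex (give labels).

(ii) and (iii)

Extreme points and P = 4x1 + 12x2:
  (0, 5/2) → P = 30
  (0, 0) → P = 0
  (6/7, 47/14) → P = 306/7
  (1/9, 0) → P = 4/9

The maximum is at (6/7, 47/14). Substituting into each constraint, equality holds for (ii) and (iii); the remaining constraints have slack.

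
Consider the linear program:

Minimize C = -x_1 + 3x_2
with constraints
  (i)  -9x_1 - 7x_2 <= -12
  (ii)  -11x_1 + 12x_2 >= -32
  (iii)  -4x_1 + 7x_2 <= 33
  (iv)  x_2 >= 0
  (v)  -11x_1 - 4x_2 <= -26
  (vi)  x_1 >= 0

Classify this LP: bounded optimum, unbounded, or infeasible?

Extreme points and C = -x_1 + 3x_2:
  (620/29, 491/29) → C = 853/29
  (32/11, 0) → C = -32/11
  (50/93, 467/93) → C = 1351/93
  (26/11, 0) → C = -26/11
The feasible region has finitely many vertices and no improving ray; the minimum is -32/11 at (32/11, 0).

bounded optimum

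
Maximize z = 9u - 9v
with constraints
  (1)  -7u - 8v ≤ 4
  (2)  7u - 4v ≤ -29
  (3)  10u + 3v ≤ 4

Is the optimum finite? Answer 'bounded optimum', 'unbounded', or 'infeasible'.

bounded optimum

Corner points and z = 9u - 9v:
  (-62/21, 25/12) → z = -1269/28
  (-71/61, 318/61) → z = -3501/61
The feasible region has finitely many vertices and no improving ray; the maximum is -1269/28 at (-62/21, 25/12).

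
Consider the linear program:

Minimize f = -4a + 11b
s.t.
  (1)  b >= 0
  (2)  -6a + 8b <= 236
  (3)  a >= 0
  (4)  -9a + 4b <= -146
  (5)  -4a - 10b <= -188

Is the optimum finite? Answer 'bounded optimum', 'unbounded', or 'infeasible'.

From the feasible point (47, 0), moving in the direction (1, 0) keeps every constraint satisfied while f decreases without bound.

unbounded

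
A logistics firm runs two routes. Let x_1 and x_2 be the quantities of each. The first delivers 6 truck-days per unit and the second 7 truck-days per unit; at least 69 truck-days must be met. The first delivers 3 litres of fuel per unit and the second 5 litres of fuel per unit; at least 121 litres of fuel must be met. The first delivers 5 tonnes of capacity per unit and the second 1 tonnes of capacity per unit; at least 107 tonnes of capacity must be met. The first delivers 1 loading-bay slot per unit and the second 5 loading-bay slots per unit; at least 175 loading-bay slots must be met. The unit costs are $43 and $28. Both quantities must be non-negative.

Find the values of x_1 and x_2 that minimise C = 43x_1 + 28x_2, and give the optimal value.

The feasible region is unbounded (it extends along (0, 1), (1, 0)), but C strictly increases along every unbounded feasible direction, so there is no improving ray and the minimum is attained at a vertex.

The binding constraints are 5x_1 + x_2 = 107 and x_1 + 5x_2 = 175.
Solving simultaneously gives x_1 = 15, x_2 = 32.

x_1 = 15, x_2 = 32, minimum C = 1541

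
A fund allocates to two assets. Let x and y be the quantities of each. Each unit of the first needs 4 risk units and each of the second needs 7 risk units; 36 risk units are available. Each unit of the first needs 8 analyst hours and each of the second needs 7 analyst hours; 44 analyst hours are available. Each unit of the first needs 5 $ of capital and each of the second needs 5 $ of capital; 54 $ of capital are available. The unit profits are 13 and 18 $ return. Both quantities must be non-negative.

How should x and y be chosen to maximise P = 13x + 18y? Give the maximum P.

Feasible corners and P = 13x + 18y:
  (0, 0) → P = 0
  (0, 36/7) → P = 648/7
  (11/2, 0) → P = 143/2
  (2, 4) → P = 98

x = 2, y = 4, maximum P = 98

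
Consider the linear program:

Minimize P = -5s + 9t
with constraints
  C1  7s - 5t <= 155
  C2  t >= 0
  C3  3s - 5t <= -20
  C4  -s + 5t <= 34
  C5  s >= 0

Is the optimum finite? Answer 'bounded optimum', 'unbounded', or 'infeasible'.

Corner points and P = -5s + 9t:
  (7, 41/5) → P = 194/5
  (0, 4) → P = 36
  (0, 34/5) → P = 306/5
The feasible region has finitely many vertices and no improving ray; the minimum is 36 at (0, 4).

bounded optimum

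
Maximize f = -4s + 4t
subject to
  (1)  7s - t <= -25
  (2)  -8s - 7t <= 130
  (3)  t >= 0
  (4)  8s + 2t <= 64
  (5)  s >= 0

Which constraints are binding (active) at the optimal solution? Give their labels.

(4) and (5)

Corner points and f = -4s + 4t:
  (7/11, 324/11) → f = 1268/11
  (0, 25) → f = 100
  (0, 32) → f = 128

The maximum is at (0, 32). Substituting into each constraint, equality holds for (4) and (5); the remaining constraints have slack.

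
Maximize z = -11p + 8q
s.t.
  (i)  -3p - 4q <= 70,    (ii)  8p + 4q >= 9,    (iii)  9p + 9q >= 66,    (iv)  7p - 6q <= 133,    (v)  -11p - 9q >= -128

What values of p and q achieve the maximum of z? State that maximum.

Vertices and z = -11p + 8q:
  (-61/12, 149/12) → z = 621/4
  (-431/28, 925/28) → z = 12141/28
  (177/13, -245/39) → z = -7801/39
  (655/43, -189/43) → z = -8717/43

The binding constraints are 8p + 4q = 9 and -11p - 9q = -128.
Solving simultaneously gives p = -431/28, q = 925/28.

p = -431/28, q = 925/28, maximum z = 12141/28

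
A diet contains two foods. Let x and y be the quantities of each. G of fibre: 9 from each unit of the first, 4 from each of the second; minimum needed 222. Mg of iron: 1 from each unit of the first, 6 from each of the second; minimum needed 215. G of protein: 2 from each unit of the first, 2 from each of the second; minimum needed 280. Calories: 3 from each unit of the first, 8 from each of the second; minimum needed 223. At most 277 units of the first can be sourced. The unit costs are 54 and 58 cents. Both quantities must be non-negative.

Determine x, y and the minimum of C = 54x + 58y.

The feasible region is unbounded (it extends along (0, 1)), but C strictly increases along every unbounded feasible direction, so there is no improving ray and the minimum is attained at a vertex.

x = 125, y = 15, minimum C = 7620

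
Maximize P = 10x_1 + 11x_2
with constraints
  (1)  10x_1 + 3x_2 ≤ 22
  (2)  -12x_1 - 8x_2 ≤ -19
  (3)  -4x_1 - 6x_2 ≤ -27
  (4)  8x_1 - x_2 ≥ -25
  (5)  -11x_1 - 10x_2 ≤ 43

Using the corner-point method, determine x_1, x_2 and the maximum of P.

Vertices and P = 10x_1 + 11x_2:
  (17/16, 91/24) → P = 157/3
  (-53/34, 213/17) → P = 2078/17
  (-123/52, 79/13) → P = 1123/26

x_1 = -53/34, x_2 = 213/17, maximum P = 2078/17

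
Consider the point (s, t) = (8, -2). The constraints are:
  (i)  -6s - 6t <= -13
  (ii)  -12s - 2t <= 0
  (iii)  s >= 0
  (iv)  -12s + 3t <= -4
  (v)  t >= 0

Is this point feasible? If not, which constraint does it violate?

Constraint (v): t = -2, which is not ≥ 0. All other constraints are satisfied.

not feasible — violates (v)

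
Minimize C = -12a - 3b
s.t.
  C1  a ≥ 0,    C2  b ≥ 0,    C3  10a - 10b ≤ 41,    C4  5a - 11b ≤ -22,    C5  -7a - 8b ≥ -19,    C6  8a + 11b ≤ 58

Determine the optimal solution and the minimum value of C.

a = 11/39, b = 83/39, minimum C = -127/13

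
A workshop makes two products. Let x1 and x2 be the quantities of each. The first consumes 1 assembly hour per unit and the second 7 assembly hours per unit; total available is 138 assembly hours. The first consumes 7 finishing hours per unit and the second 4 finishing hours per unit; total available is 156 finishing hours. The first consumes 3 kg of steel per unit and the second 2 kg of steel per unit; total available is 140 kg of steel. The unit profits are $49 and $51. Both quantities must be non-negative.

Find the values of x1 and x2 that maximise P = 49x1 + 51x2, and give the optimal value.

x1 = 12, x2 = 18, maximum P = 1506

Feasible corners and P = 49x1 + 51x2:
  (0, 0) → P = 0
  (0, 138/7) → P = 7038/7
  (156/7, 0) → P = 1092
  (12, 18) → P = 1506

The optimum lies where x1 + 7x2 = 138 and 7x1 + 4x2 = 156.
Solving simultaneously gives x1 = 12, x2 = 18.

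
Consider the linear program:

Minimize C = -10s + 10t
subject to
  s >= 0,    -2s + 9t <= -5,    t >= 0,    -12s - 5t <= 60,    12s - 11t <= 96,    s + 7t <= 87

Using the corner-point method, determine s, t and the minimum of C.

Extreme points and C = -10s + 10t:
  (5/2, 0) → C = -25
  (809/86, 66/43) → C = -3385/43
  (8, 0) → C = -80

The binding constraints are t = 0 and 12s - 11t = 96.
Solving simultaneously gives s = 8, t = 0.

s = 8, t = 0, minimum C = -80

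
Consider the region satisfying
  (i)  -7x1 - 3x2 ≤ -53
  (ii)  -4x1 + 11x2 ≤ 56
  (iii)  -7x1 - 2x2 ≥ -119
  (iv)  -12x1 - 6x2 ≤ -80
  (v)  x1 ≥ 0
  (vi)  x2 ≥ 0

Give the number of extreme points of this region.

Of the 15 pairwise boundary intersections, those satisfying every inequality are:
  (415/89, 604/89)
  (53/7, 0)
  (1197/85, 868/85)
  (17, 0)

4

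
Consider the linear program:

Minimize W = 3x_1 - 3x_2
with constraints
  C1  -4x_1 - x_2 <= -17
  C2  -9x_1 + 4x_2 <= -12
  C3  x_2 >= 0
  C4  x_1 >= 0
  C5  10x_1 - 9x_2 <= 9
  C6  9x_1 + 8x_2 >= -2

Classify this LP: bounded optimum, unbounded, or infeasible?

unbounded

From the feasible point (16/5, 21/5), moving in the direction (9, 10) keeps every constraint satisfied while W decreases without bound.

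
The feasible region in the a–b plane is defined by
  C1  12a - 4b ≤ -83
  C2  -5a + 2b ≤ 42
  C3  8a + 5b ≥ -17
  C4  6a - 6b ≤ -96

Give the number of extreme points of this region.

Intersecting each pair of boundary lines and keeping only the points that satisfy every inequality leaves:
  (1/2, 89/4)
  (-19/8, 109/8)
  (-10/3, 38/3)

3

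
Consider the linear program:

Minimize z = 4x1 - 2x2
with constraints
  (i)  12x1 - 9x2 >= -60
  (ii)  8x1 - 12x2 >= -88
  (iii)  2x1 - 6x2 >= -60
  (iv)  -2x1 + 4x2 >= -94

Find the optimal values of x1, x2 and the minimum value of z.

x1 = -181/5, x2 = -208/5, minimum z = -308/5

Corner points and z = 4x1 - 2x2:
  (1, 8) → z = -12
  (-181/5, -208/5) → z = -308/5
  (8, 38/3) → z = 20/3
  (201, 77) → z = 650

The binding constraints are 12x1 - 9x2 = -60 and -2x1 + 4x2 = -94.
Solving simultaneously gives x1 = -181/5, x2 = -208/5.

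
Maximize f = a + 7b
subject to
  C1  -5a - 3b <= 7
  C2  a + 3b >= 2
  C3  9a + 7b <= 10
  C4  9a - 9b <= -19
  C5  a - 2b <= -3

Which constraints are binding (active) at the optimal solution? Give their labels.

Feasible corners and f = a + 7b:
  (-9/4, 17/12) → f = 23/3
  (-79/8, 113/8) → f = 89
  (-13/12, 37/36) → f = 55/9
  (-43/144, 29/16) → f = 223/18

The maximum is at (-79/8, 113/8). Substituting into each constraint, equality holds for C1 and C3; the remaining constraints have slack.

C1 and C3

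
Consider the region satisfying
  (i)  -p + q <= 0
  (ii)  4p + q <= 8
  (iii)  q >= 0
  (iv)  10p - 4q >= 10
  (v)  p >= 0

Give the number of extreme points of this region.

3

Intersecting each pair of boundary lines and keeping only the points that satisfy every inequality leaves:
  (2, 0)
  (21/13, 20/13)
  (1, 0)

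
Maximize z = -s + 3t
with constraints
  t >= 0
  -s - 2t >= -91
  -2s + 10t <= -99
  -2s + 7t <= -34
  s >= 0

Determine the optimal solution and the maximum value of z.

s = 99/2, t = 0, maximum z = -99/2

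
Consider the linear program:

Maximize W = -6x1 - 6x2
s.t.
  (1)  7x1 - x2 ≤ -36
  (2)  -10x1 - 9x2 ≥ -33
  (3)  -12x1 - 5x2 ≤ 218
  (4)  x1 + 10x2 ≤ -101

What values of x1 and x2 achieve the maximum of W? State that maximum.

Extreme points and W = -6x1 - 6x2:
  (-398/47, -1094/47) → W = 8952/47
  (-461/71, -671/71) → W = 6792/71
  (-335/23, -994/115) → W = 16014/115

x1 = -398/47, x2 = -1094/47, maximum W = 8952/47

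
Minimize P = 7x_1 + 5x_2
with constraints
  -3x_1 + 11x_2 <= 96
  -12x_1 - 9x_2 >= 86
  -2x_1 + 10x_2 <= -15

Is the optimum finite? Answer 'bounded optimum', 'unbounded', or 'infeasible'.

unbounded

From the feasible point (-1125/8, -237/8), moving in the direction (-11, -3) keeps every constraint satisfied while P decreases without bound.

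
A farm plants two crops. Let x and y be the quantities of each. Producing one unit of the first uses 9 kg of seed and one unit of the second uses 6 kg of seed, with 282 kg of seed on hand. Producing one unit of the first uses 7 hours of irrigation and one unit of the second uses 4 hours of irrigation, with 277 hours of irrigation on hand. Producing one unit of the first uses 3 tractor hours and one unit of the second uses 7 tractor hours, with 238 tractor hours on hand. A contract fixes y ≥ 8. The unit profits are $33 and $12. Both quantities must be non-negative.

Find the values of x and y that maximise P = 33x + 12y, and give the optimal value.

x = 26, y = 8, maximum P = 954

Feasible corners and P = 33x + 12y:
  (0, 34) → P = 408
  (0, 8) → P = 96
  (182/15, 144/5) → P = 746
  (26, 8) → P = 954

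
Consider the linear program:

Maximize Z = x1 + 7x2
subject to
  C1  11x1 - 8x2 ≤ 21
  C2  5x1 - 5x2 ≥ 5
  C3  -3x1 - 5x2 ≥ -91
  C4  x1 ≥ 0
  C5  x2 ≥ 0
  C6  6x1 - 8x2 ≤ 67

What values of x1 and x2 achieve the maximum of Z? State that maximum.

x1 = 13/3, x2 = 10/3, maximum Z = 83/3

Feasible corners and Z = x1 + 7x2:
  (13/3, 10/3) → Z = 83/3
  (21/11, 0) → Z = 21/11
  (1, 0) → Z = 1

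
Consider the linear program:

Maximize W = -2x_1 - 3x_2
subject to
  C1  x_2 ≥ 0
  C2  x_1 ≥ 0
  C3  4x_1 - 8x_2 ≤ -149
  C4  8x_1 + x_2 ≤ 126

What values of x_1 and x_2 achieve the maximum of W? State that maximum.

Feasible corners and W = -2x_1 - 3x_2:
  (0, 149/8) → W = -447/8
  (0, 126) → W = -378
  (859/68, 424/17) → W = -3403/34

The optimum lies where x_1 = 0 and 4x_1 - 8x_2 = -149.
Solving simultaneously gives x_1 = 0, x_2 = 149/8.

x_1 = 0, x_2 = 149/8, maximum W = -447/8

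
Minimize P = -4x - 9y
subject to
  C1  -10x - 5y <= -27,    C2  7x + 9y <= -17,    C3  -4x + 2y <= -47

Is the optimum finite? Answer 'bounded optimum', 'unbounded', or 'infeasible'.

bounded optimum

Extreme points and P = -4x - 9y:
  (289/40, -181/20) → P = 1051/20
  (389/50, -397/50) → P = 2017/50
The feasible region has finitely many vertices and no improving ray; the minimum is 2017/50 at (389/50, -397/50).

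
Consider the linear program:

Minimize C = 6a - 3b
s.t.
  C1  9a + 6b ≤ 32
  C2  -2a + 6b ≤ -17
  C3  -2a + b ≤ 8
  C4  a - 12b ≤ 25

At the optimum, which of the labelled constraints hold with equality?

Vertices and C = 6a - 3b:
  (49/11, -89/66) → C = 677/22
  (89/19, -193/114) → C = 1261/38
  (3, -11/6) → C = 47/2

The minimum is at (3, -11/6). Substituting into each constraint, equality holds for C2 and C4; the remaining constraints have slack.

C2 and C4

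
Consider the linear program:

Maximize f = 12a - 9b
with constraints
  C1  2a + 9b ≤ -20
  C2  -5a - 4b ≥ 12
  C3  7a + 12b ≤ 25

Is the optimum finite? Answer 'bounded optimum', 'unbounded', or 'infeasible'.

From the feasible point (-28/37, -76/37), moving in the direction (4, -5) keeps every constraint satisfied while f increases without bound.

unbounded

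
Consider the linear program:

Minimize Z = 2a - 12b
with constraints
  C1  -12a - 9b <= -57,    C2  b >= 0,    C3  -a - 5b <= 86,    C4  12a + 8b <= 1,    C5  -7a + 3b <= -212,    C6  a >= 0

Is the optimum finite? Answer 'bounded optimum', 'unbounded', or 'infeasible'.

The boundaries b = 0 and -7a + 3b = -212 meet at (212/7, 0), but that point violates 12a + 8b ≤ 1. Every candidate vertex is excluded by some other constraint, so the feasible region is empty.

infeasible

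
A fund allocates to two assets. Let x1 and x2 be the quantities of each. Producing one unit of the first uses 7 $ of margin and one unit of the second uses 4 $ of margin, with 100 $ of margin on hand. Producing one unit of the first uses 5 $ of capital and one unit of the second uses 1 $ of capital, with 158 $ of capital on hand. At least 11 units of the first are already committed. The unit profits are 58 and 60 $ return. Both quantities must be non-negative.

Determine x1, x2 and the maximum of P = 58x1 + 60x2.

x1 = 11, x2 = 23/4, maximum P = 983

Extreme points and P = 58x1 + 60x2:
  (100/7, 0) → P = 5800/7
  (11, 0) → P = 638
  (11, 23/4) → P = 983

The optimum lies where 7x1 + 4x2 = 100 and x1 = 11.
Solving simultaneously gives x1 = 11, x2 = 23/4.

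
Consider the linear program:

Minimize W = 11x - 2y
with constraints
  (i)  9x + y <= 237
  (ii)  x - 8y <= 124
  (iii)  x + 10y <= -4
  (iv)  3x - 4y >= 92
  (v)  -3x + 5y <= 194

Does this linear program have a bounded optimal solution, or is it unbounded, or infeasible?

bounded optimum

Extreme points and W = 11x - 2y:
  (2020/73, -879/73) → W = 23978/73
  (2374/89, -273/89) → W = 26660/89
  (12, -14) → W = 160
  (452/17, -52/17) → W = 5076/17
The feasible region has finitely many vertices and no improving ray; the minimum is 160 at (12, -14).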